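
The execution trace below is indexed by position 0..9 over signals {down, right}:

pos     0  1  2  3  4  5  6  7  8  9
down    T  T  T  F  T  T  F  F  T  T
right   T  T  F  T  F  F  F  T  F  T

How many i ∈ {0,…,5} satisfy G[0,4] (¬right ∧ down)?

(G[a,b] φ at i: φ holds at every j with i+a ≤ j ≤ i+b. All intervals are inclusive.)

Evaluate at each i in [0,5]:
  i=0: ✗ (fails at j=0)
  i=1: ✗ (fails at j=1)
  i=2: ✗ (fails at j=3)
  i=3: ✗ (fails at j=3)
  i=4: ✗ (fails at j=6)
  i=5: ✗ (fails at j=6)
Positions where it holds: {} → 0.

0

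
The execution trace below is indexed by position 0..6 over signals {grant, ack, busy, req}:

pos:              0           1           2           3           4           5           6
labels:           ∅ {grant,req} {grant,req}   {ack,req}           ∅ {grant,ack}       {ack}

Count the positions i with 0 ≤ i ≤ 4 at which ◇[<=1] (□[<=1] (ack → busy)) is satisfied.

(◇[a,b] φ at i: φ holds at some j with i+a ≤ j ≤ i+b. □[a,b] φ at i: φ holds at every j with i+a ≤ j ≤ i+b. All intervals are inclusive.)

Evaluate at each i in [0,4]:
  i=0: ✓ (witness j=0)
  i=1: ✓ (witness j=1)
  i=2: ✗ (none in [2,3])
  i=3: ✗ (none in [3,4])
  i=4: ✗ (none in [4,5])
Positions where it holds: {0, 1} → 2.

2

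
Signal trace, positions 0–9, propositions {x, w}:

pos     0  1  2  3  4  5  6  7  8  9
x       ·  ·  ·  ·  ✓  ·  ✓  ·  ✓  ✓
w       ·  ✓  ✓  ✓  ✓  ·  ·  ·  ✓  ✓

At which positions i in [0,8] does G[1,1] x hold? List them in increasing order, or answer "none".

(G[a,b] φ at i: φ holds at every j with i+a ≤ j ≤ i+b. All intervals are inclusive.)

Evaluate at each i in [0,8]:
  i=0: ✗ (fails at j=1)
  i=1: ✗ (fails at j=2)
  i=2: ✗ (fails at j=3)
  i=3: ✓ (all of [4,4])
  i=4: ✗ (fails at j=5)
  i=5: ✓ (all of [6,6])
  i=6: ✗ (fails at j=7)
  i=7: ✓ (all of [8,8])
  i=8: ✓ (all of [9,9])

3, 5, 7, 8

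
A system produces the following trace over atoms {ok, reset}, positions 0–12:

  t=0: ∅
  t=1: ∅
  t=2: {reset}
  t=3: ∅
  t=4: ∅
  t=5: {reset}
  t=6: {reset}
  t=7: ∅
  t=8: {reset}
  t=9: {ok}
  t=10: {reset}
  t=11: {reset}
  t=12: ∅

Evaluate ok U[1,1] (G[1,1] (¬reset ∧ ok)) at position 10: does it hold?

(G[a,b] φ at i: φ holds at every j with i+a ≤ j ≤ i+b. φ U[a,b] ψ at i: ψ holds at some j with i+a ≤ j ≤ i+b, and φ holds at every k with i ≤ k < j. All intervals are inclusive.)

Need some j in [11,11] with G[1,1] (¬reset ∧ ok), and ok at every k in [10,j-1].
  j=11: G[1,1] (¬reset ∧ ok) — fails at 12.
No j in the window works → until fails.

Does not hold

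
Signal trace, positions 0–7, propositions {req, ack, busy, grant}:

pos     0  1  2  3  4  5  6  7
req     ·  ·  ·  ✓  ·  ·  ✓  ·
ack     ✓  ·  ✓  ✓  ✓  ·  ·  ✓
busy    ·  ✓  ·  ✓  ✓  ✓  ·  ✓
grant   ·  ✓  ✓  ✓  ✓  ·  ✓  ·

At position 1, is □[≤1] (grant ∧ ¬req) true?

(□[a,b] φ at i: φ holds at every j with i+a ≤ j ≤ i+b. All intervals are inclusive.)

Check (grant ∧ ¬req) at every j in [1,2]:
  j=1: true
  j=2: true
All positions satisfy it → formula holds.

Yes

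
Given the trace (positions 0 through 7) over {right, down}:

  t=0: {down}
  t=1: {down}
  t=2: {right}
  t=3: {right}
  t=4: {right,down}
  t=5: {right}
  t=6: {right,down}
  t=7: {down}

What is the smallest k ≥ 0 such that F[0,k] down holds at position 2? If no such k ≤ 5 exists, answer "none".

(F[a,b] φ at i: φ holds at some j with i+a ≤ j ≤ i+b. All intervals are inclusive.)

2

Scan j = 2,3,… for down:
  j=2: fails
  j=3: fails
  j=4: holds
First hit at j=4, so smallest k = 4-2 = 2.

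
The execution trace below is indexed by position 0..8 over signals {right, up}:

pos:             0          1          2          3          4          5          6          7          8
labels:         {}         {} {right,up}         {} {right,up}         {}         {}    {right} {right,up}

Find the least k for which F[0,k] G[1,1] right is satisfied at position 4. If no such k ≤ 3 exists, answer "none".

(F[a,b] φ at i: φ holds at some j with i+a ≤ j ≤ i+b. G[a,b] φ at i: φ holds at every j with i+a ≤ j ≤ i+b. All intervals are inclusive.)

Scan j = 4,5,… for G[1,1] right:
  j=4: fails
  j=5: fails
  j=6: holds
First hit at j=6, so smallest k = 6-4 = 2.

2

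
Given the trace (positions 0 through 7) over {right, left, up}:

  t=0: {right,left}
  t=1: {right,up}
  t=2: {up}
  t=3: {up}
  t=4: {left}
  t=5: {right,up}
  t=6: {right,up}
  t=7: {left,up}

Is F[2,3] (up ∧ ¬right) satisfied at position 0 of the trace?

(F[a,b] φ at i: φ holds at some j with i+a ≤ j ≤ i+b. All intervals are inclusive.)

Yes

Check (up ∧ ¬right) at each j in [2,3]:
  j=2: true
  j=3: true
Found at j=2 → formula holds.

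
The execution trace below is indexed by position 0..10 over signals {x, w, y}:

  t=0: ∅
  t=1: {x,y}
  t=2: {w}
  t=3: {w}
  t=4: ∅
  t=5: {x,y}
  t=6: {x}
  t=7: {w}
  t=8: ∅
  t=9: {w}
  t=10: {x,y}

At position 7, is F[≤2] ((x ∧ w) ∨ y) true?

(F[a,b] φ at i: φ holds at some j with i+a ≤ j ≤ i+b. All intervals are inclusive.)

Check ((x ∧ w) ∨ y) at each j in [7,9]:
  j=7: false
  j=8: false
  j=9: false
No position in the window satisfies it → formula fails.

No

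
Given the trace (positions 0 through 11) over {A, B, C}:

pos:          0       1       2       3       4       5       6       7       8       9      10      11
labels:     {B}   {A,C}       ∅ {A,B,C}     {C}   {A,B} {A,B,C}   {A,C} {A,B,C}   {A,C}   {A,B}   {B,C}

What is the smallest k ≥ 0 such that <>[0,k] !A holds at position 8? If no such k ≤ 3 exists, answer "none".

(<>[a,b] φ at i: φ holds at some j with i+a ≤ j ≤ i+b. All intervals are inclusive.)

3

Scan j = 8,9,… for !A:
  j=8: fails
  j=9: fails
  j=10: fails
  j=11: holds
First hit at j=11, so smallest k = 11-8 = 3.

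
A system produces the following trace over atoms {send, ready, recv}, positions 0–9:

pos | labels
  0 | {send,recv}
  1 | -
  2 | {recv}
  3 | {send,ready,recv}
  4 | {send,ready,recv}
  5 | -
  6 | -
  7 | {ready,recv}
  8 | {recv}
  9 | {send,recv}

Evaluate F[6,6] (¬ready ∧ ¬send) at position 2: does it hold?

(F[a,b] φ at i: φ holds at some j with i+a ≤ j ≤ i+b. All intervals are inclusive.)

Check (¬ready ∧ ¬send) at each j in [8,8]:
  j=8: true
Found at j=8 → formula holds.

Yes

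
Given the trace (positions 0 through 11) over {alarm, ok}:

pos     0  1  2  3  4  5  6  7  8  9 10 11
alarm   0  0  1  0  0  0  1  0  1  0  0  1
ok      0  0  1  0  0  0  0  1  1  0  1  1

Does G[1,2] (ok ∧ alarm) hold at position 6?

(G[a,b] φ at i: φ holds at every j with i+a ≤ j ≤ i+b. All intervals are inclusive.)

False

Check (ok ∧ alarm) at every j in [7,8]:
  j=7: false
  j=8: true
Fails at j=7 → formula fails.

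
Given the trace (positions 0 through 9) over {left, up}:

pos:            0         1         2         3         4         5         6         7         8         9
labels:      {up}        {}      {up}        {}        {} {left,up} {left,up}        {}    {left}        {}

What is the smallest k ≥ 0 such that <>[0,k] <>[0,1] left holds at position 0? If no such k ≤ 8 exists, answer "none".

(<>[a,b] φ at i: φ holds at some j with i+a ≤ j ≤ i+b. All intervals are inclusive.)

Scan j = 0,1,… for <>[0,1] left:
  j=0: fails
  j=1: fails
  j=2: fails
  j=3: fails
  j=4: holds
First hit at j=4, so smallest k = 4-0 = 4.

4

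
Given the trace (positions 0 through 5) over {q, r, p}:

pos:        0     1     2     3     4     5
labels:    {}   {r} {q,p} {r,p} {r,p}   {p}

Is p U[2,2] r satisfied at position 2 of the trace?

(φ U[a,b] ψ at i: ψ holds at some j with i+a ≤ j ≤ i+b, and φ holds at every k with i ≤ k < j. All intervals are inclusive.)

Holds

Need some j in [4,4] with r, and p at every k in [2,j-1].
  j=4: r holds; p holds at every k in [2,3] → satisfied.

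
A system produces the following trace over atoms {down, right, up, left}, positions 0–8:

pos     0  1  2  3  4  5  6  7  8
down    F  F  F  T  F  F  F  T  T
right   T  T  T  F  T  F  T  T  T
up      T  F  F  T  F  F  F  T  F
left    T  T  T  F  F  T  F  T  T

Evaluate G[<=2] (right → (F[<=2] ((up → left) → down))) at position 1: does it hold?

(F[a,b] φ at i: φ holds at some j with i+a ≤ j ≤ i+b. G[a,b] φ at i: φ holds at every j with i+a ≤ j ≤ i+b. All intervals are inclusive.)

Check (right → (F[<=2] ((up → left) → down))) at every j in [1,3]:
  j=1: antecedent true; consequent holds (witness at 3) → ✓
  j=2: antecedent true; consequent holds (witness at 3) → ✓
  j=3: antecedent false → ✓
All positions satisfy it → formula holds.

Holds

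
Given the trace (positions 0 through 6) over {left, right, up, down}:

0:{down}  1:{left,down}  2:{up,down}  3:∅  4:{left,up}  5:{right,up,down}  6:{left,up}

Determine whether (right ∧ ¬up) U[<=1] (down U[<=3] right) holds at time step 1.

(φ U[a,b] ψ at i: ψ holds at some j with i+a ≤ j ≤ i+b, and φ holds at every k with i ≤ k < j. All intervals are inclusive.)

Need some j in [1,2] with (down U[<=3] right), and (right ∧ ¬up) at every k in [1,j-1].
  j=1: (down U[<=3] right) — fails.
  j=2: (down U[<=3] right) — fails.
No j in the window works → until fails.

False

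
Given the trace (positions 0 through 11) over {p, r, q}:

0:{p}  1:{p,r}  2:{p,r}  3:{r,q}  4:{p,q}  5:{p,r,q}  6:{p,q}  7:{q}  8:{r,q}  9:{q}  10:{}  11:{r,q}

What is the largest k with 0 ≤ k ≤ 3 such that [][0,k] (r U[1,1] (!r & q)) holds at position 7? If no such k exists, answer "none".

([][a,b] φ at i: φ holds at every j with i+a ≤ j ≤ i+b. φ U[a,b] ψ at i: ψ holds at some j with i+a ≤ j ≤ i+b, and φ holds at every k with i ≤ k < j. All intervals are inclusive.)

none

(r U[1,1] (!r & q)) must hold from j=7 onward; find where it first fails.
  j=7: fails → no k works.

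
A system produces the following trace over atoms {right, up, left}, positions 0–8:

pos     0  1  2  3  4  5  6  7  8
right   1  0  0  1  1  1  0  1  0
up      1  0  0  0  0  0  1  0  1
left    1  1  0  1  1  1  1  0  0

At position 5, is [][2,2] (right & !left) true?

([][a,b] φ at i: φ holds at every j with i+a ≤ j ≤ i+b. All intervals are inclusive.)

Holds

Check (right & !left) at every j in [7,7]:
  j=7: true
All positions satisfy it → formula holds.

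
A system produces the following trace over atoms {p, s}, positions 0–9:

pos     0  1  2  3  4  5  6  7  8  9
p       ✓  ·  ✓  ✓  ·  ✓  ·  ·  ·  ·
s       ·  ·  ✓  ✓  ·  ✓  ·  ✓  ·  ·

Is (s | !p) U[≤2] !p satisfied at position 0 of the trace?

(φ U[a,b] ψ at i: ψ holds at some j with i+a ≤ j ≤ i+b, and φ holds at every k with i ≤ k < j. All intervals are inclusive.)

Need some j in [0,2] with !p, and (s | !p) at every k in [0,j-1].
  j=0: !p false.
  j=1: !p holds, but (s | !p) fails at k=0 → not this j.
  j=2: !p false.
No j in the window works → until fails.

Does not hold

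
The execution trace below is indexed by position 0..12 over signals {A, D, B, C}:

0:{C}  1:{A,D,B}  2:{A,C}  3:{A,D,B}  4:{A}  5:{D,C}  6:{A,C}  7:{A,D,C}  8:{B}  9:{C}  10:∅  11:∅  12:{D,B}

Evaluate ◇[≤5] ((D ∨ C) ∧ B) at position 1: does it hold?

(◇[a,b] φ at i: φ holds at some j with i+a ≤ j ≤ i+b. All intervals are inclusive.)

Check ((D ∨ C) ∧ B) at each j in [1,6]:
  j=1: true
  j=2: false
  j=3: true
  j=4: false
  j=5: false
  j=6: false
Found at j=1 → formula holds.

True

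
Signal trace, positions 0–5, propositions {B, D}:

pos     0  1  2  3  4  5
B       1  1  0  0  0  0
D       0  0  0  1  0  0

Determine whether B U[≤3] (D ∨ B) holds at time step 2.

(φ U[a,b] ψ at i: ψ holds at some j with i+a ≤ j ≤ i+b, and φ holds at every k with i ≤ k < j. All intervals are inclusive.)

Need some j in [2,5] with (D ∨ B), and B at every k in [2,j-1].
  j=2: (D ∨ B) false.
  j=3: (D ∨ B) holds, but B fails at k=2 → not this j.
  j=4: (D ∨ B) false.
  j=5: (D ∨ B) false.
No j in the window works → until fails.

False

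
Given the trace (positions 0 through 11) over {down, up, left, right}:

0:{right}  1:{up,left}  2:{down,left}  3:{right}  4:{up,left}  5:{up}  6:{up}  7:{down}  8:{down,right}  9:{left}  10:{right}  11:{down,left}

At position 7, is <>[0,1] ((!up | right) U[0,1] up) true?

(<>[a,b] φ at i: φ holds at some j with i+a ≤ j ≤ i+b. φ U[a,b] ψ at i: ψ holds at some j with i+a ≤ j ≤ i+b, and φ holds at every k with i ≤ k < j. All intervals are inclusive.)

Does not hold

Check ((!up | right) U[0,1] up) at each j in [7,8]:
  j=7: fails
  j=8: fails
No position in the window satisfies it → formula fails.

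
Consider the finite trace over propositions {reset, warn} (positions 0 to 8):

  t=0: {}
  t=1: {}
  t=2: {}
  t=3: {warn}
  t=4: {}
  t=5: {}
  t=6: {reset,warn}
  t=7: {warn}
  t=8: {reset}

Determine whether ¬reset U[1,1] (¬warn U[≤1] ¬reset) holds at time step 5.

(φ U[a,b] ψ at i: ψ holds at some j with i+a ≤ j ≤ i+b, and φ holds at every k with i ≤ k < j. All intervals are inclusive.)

False

Need some j in [6,6] with (¬warn U[≤1] ¬reset), and ¬reset at every k in [5,j-1].
  j=6: (¬warn U[≤1] ¬reset) — fails.
No j in the window works → until fails.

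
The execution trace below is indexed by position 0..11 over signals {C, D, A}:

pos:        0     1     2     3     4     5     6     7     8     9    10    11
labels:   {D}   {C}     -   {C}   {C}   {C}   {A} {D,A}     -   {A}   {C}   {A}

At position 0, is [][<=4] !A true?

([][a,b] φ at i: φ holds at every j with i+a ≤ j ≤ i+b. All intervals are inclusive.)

Check !A at every j in [0,4]:
  j=0: true
  j=1: true
  j=2: true
  j=3: true
  j=4: true
All positions satisfy it → formula holds.

Holds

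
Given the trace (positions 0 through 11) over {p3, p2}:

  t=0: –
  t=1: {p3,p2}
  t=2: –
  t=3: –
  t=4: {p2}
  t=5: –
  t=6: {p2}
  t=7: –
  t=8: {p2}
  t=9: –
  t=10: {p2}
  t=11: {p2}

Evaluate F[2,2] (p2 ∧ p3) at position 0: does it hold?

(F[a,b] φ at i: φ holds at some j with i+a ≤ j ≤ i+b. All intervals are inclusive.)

No

Check (p2 ∧ p3) at each j in [2,2]:
  j=2: false
No position in the window satisfies it → formula fails.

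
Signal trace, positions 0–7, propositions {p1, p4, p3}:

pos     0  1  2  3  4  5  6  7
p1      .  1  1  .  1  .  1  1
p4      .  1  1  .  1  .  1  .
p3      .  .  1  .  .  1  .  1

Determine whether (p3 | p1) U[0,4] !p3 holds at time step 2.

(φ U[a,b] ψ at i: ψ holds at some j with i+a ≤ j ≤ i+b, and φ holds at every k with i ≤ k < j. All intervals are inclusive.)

Need some j in [2,6] with !p3, and (p3 | p1) at every k in [2,j-1].
  j=2: !p3 false.
  j=3: !p3 holds; (p3 | p1) holds at every k in [2,2] → satisfied.

Holds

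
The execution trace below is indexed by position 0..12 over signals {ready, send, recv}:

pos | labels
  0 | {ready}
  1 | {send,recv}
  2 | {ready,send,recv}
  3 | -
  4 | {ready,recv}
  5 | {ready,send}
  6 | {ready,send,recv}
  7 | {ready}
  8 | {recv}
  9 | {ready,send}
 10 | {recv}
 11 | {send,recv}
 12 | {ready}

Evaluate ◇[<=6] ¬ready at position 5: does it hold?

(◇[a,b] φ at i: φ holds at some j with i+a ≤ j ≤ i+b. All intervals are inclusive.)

Yes

Check ¬ready at each j in [5,11]:
  j=5: false
  j=6: false
  j=7: false
  j=8: true
  j=9: false
  j=10: true
  j=11: true
Found at j=8 → formula holds.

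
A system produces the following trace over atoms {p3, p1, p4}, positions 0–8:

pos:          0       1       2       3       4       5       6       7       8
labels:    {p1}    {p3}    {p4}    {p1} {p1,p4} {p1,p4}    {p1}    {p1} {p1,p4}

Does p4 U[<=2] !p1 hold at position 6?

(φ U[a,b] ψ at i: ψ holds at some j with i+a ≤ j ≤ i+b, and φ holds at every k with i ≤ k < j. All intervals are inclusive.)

Does not hold

Need some j in [6,8] with !p1, and p4 at every k in [6,j-1].
  j=6: !p1 false.
  j=7: !p1 false.
  j=8: !p1 false.
No j in the window works → until fails.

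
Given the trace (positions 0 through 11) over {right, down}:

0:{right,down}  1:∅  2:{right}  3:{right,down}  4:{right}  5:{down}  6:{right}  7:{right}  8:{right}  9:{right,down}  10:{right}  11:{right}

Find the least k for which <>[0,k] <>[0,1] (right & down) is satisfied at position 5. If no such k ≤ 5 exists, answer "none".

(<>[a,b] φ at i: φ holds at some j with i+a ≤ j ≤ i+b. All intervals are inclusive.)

Scan j = 5,6,… for <>[0,1] (right & down):
  j=5: fails
  j=6: fails
  j=7: fails
  j=8: holds
First hit at j=8, so smallest k = 8-5 = 3.

3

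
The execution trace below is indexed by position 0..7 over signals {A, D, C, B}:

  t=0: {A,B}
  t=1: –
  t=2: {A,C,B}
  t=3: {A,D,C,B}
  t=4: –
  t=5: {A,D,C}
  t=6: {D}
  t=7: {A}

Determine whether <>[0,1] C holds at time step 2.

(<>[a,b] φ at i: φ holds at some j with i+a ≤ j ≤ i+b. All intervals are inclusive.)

Yes

Check C at each j in [2,3]:
  j=2: true
  j=3: true
Found at j=2 → formula holds.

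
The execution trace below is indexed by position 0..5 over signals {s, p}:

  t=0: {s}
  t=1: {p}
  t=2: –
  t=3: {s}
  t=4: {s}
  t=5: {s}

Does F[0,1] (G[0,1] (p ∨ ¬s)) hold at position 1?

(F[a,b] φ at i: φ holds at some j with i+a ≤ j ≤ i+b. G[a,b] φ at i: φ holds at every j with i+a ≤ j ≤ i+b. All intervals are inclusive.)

True

Check G[0,1] (p ∨ ¬s) at each j in [1,2]:
  j=1: holds on [1,2]
  j=2: fails at 3
Found at j=1 → formula holds.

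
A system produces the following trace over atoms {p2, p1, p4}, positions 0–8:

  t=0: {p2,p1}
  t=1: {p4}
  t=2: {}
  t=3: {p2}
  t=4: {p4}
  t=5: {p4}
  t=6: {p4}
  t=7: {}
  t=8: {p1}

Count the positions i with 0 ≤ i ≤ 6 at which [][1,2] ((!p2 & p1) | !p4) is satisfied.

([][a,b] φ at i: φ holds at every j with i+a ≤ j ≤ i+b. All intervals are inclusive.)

2

Evaluate at each i in [0,6]:
  i=0: ✗ (fails at j=1)
  i=1: ✓ (all of [2,3])
  i=2: ✗ (fails at j=4)
  i=3: ✗ (fails at j=4)
  i=4: ✗ (fails at j=5)
  i=5: ✗ (fails at j=6)
  i=6: ✓ (all of [7,8])
Positions where it holds: {1, 6} → 2.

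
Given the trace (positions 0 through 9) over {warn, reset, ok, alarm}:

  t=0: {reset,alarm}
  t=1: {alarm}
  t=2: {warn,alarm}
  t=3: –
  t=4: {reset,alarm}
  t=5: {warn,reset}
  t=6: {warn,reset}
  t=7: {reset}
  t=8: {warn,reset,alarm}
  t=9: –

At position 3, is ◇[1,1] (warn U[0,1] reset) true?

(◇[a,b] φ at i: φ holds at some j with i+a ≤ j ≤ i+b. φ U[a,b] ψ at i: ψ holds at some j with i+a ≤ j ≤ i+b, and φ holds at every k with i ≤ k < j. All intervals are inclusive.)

Yes

Check (warn U[0,1] reset) at each j in [4,4]:
  j=4: holds
Found at j=4 → formula holds.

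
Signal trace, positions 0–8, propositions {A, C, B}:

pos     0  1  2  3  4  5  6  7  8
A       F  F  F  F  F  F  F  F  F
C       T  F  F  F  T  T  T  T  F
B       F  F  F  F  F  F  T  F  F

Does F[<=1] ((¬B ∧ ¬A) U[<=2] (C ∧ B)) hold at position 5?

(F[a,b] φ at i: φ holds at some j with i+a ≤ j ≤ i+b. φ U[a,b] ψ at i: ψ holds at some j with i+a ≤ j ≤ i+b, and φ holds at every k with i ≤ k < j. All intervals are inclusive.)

True

Check ((¬B ∧ ¬A) U[<=2] (C ∧ B)) at each j in [5,6]:
  j=5: holds
  j=6: holds
Found at j=5 → formula holds.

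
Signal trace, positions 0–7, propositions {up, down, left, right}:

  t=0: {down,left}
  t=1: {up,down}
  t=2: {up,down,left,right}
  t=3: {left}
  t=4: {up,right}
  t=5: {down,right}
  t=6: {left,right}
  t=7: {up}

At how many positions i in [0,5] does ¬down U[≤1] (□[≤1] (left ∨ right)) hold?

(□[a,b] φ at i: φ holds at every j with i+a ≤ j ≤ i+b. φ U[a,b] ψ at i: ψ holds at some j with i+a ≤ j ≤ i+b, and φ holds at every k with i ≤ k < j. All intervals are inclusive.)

Evaluate at each i in [0,5]:
  i=0: ✗ (no rhs in [0,1])
  i=1: ✗ (lhs fails at k=1 before rhs at j=2)
  i=2: ✓ (rhs at j=2)
  i=3: ✓ (rhs at j=3)
  i=4: ✓ (rhs at j=4)
  i=5: ✓ (rhs at j=5)
Positions where it holds: {2, 3, 4, 5} → 4.

4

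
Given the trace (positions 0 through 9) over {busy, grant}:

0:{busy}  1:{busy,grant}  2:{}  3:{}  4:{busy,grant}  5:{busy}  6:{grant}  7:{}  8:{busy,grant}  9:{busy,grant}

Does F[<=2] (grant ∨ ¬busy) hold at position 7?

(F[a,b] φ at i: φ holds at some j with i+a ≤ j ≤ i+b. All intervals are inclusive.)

Check (grant ∨ ¬busy) at each j in [7,9]:
  j=7: true
  j=8: true
  j=9: true
Found at j=7 → formula holds.

Holds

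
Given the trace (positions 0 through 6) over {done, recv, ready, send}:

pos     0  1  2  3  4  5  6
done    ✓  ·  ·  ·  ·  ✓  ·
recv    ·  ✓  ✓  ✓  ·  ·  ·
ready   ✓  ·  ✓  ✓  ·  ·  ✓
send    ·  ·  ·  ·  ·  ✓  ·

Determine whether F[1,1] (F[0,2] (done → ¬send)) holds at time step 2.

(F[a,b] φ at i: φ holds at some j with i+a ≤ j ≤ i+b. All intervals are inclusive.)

Check F[0,2] (done → ¬send) at each j in [3,3]:
  j=3: holds (witness at 3)
Found at j=3 → formula holds.

True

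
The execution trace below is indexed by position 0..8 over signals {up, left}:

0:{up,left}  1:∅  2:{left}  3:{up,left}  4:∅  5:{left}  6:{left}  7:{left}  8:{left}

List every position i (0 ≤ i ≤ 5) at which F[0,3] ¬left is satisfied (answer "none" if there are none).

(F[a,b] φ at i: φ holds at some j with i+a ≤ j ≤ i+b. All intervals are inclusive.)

Evaluate at each i in [0,5]:
  i=0: ✓ (witness j=1)
  i=1: ✓ (witness j=1)
  i=2: ✓ (witness j=4)
  i=3: ✓ (witness j=4)
  i=4: ✓ (witness j=4)
  i=5: ✗ (none in [5,8])

0, 1, 2, 3, 4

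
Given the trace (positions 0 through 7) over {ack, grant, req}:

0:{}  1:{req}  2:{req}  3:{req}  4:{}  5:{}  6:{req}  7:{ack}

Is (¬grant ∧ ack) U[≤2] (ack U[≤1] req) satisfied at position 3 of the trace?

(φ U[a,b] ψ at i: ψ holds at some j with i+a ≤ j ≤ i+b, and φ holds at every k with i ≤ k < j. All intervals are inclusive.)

True

Need some j in [3,5] with (ack U[≤1] req), and (¬grant ∧ ack) at every k in [3,j-1].
  j=3: (ack U[≤1] req) holds; no prefix to check → satisfied.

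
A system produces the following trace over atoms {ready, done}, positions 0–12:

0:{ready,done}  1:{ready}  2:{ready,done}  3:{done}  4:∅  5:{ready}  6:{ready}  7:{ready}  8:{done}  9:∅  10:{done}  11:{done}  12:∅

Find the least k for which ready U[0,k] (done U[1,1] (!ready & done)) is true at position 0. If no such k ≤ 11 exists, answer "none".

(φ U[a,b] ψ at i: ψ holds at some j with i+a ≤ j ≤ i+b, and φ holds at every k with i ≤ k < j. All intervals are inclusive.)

Need earliest j ≥ 0 with (done U[1,1] (!ready & done)), and ready at every k in [0,j-1].
  j=0: rhs fails.
  j=1: rhs fails.
  j=2: rhs holds; lhs holds on [0,1]. k = 2.

2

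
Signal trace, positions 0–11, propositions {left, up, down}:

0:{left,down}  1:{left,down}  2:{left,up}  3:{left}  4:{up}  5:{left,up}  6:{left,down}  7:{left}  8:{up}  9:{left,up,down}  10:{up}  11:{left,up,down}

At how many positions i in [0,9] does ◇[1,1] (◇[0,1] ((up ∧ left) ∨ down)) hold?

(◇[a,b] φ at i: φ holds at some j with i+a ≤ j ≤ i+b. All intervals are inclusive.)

Evaluate at each i in [0,9]:
  i=0: ✓ (witness j=1)
  i=1: ✓ (witness j=2)
  i=2: ✗ (none in [3,3])
  i=3: ✓ (witness j=4)
  i=4: ✓ (witness j=5)
  i=5: ✓ (witness j=6)
  i=6: ✗ (none in [7,7])
  i=7: ✓ (witness j=8)
  i=8: ✓ (witness j=9)
  i=9: ✓ (witness j=10)
Positions where it holds: {0, 1, 3, 4, 5, 7, 8, 9} → 8.

8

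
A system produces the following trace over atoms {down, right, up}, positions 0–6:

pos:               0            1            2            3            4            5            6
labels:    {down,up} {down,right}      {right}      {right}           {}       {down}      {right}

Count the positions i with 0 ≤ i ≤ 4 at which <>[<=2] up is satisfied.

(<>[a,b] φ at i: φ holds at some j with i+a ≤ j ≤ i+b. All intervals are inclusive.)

Evaluate at each i in [0,4]:
  i=0: ✓ (witness j=0)
  i=1: ✗ (none in [1,3])
  i=2: ✗ (none in [2,4])
  i=3: ✗ (none in [3,5])
  i=4: ✗ (none in [4,6])
Positions where it holds: {0} → 1.

1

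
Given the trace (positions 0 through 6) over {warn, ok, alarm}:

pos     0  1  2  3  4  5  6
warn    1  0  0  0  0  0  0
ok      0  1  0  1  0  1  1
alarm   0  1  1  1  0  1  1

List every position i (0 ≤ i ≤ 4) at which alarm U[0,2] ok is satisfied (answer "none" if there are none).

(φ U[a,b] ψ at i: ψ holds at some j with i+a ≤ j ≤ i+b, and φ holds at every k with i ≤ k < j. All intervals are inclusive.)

1, 2, 3

Evaluate at each i in [0,4]:
  i=0: ✗ (lhs fails at k=0 before rhs at j=1)
  i=1: ✓ (rhs at j=1)
  i=2: ✓ (rhs at j=3; lhs holds on [2,2])
  i=3: ✓ (rhs at j=3)
  i=4: ✗ (lhs fails at k=4 before rhs at j=5)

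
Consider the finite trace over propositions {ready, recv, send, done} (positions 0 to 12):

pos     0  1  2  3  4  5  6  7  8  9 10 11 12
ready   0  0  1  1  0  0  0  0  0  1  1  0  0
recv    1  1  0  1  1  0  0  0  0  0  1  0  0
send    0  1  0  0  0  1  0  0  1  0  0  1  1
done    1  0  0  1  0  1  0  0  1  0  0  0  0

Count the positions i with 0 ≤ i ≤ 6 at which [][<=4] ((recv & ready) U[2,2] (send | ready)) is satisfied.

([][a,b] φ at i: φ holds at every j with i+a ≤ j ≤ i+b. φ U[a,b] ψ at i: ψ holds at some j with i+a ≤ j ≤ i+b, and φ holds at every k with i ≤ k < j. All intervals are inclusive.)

Evaluate at each i in [0,6]:
  i=0: ✗ (fails at j=0)
  i=1: ✗ (fails at j=1)
  i=2: ✗ (fails at j=2)
  i=3: ✗ (fails at j=3)
  i=4: ✗ (fails at j=4)
  i=5: ✗ (fails at j=5)
  i=6: ✗ (fails at j=6)
Positions where it holds: {} → 0.

0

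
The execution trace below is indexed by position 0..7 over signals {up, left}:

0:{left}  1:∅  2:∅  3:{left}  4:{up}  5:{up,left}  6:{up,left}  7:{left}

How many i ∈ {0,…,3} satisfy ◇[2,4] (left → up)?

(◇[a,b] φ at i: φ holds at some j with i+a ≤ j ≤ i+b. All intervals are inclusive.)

Evaluate at each i in [0,3]:
  i=0: ✓ (witness j=2)
  i=1: ✓ (witness j=4)
  i=2: ✓ (witness j=4)
  i=3: ✓ (witness j=5)
Positions where it holds: {0, 1, 2, 3} → 4.

4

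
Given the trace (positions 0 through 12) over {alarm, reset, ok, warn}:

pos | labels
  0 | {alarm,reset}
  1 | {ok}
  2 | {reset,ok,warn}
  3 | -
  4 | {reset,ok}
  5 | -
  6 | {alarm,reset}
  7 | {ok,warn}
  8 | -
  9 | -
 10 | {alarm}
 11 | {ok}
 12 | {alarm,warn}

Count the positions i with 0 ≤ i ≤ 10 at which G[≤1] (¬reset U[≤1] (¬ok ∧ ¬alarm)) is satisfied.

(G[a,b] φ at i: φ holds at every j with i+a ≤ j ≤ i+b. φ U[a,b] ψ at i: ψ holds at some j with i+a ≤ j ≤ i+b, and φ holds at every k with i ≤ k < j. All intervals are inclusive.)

2

Evaluate at each i in [0,10]:
  i=0: ✗ (fails at j=0)
  i=1: ✗ (fails at j=1)
  i=2: ✗ (fails at j=2)
  i=3: ✗ (fails at j=4)
  i=4: ✗ (fails at j=4)
  i=5: ✗ (fails at j=6)
  i=6: ✗ (fails at j=6)
  i=7: ✓ (all of [7,8])
  i=8: ✓ (all of [8,9])
  i=9: ✗ (fails at j=10)
  i=10: ✗ (fails at j=10)
Positions where it holds: {7, 8} → 2.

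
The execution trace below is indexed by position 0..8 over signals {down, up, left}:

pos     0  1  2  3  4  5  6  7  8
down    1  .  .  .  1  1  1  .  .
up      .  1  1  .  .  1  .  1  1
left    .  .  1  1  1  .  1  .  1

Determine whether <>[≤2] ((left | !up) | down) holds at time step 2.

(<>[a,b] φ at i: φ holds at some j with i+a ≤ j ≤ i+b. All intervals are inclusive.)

Yes

Check ((left | !up) | down) at each j in [2,4]:
  j=2: true
  j=3: true
  j=4: true
Found at j=2 → formula holds.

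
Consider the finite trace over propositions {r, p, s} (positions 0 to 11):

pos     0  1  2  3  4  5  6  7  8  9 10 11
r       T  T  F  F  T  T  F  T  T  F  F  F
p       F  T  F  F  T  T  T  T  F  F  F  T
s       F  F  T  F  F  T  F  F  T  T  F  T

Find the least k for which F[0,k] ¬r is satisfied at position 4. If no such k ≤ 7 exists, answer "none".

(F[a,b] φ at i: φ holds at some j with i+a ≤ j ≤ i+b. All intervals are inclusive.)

Scan j = 4,5,… for ¬r:
  j=4: fails
  j=5: fails
  j=6: holds
First hit at j=6, so smallest k = 6-4 = 2.

2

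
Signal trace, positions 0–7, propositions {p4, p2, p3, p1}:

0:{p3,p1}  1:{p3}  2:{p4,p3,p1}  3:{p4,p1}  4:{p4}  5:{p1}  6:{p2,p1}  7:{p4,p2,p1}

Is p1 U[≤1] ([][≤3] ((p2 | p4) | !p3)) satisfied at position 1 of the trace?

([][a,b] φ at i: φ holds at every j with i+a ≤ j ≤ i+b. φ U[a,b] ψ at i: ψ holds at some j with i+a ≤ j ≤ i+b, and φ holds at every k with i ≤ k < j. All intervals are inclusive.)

False

Need some j in [1,2] with [][≤3] ((p2 | p4) | !p3), and p1 at every k in [1,j-1].
  j=1: [][≤3] ((p2 | p4) | !p3) — fails at 1.
  j=2: [][≤3] ((p2 | p4) | !p3) holds, but p1 fails at k=1 → not this j.
No j in the window works → until fails.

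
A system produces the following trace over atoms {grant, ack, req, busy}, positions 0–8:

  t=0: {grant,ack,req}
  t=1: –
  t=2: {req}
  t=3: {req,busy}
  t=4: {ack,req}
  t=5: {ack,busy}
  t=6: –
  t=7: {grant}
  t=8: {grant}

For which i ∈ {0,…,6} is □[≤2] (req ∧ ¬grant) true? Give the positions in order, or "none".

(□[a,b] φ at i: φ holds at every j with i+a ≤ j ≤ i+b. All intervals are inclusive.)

Evaluate at each i in [0,6]:
  i=0: ✗ (fails at j=0)
  i=1: ✗ (fails at j=1)
  i=2: ✓ (all of [2,4])
  i=3: ✗ (fails at j=5)
  i=4: ✗ (fails at j=5)
  i=5: ✗ (fails at j=5)
  i=6: ✗ (fails at j=6)

2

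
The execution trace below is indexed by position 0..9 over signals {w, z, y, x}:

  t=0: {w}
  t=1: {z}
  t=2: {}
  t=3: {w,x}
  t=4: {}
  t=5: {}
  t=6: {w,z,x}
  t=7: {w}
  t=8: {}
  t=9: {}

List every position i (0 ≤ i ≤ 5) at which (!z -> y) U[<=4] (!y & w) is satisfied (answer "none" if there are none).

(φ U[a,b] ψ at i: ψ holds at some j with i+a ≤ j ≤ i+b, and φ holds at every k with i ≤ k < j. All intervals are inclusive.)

0, 3

Evaluate at each i in [0,5]:
  i=0: ✓ (rhs at j=0)
  i=1: ✗ (lhs fails at k=2 before rhs at j=3)
  i=2: ✗ (lhs fails at k=2 before rhs at j=3)
  i=3: ✓ (rhs at j=3)
  i=4: ✗ (lhs fails at k=4 before rhs at j=6)
  i=5: ✗ (lhs fails at k=5 before rhs at j=6)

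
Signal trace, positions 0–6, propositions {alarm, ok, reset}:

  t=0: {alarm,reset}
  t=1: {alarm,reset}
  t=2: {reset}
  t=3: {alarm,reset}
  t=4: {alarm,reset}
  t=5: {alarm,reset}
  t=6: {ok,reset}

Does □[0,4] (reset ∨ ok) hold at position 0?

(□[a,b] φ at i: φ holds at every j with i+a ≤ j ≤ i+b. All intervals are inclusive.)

Check (reset ∨ ok) at every j in [0,4]:
  j=0: true
  j=1: true
  j=2: true
  j=3: true
  j=4: true
All positions satisfy it → formula holds.

Yes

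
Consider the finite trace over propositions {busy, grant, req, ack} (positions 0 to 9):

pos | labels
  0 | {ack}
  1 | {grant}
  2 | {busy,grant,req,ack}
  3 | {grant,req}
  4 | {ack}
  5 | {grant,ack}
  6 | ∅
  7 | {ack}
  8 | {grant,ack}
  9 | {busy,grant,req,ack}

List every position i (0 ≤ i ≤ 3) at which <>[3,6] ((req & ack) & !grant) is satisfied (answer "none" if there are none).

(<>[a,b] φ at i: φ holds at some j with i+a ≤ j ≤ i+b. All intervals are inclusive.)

Evaluate at each i in [0,3]:
  i=0: ✗ (none in [3,6])
  i=1: ✗ (none in [4,7])
  i=2: ✗ (none in [5,8])
  i=3: ✗ (none in [6,9])

none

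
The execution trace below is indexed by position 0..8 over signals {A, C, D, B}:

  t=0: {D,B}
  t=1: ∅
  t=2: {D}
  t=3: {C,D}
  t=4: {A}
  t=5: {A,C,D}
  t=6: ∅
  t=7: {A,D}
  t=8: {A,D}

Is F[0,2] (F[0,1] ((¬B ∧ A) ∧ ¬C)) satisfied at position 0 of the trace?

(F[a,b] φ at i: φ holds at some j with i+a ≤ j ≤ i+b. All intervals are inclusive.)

Does not hold

Check F[0,1] ((¬B ∧ A) ∧ ¬C) at each j in [0,2]:
  j=0: fails (none in [0,1])
  j=1: fails (none in [1,2])
  j=2: fails (none in [2,3])
No position in the window satisfies it → formula fails.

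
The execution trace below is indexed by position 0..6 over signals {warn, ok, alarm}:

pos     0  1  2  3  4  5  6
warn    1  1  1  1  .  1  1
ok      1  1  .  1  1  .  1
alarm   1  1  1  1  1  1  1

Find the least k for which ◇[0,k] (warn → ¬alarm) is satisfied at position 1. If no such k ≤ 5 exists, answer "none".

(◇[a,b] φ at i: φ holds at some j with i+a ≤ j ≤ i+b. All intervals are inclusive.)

3

Scan j = 1,2,… for (warn → ¬alarm):
  j=1: fails
  j=2: fails
  j=3: fails
  j=4: holds
First hit at j=4, so smallest k = 4-1 = 3.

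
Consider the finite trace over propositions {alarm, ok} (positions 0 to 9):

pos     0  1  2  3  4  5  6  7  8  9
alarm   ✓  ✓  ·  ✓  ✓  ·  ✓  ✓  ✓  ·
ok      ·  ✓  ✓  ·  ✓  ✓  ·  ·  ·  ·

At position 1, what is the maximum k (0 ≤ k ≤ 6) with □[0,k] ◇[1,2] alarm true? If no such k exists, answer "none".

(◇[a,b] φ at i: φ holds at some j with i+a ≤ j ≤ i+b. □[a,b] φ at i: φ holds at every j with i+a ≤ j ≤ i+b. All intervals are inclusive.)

◇[1,2] alarm must hold from j=1 onward; find where it first fails.
  j=1: holds
  j=2: holds
  j=3: holds
  j=4: holds
  j=5: holds
  j=6: holds
  j=7: holds
Holds through j=7; largest k = 6.

6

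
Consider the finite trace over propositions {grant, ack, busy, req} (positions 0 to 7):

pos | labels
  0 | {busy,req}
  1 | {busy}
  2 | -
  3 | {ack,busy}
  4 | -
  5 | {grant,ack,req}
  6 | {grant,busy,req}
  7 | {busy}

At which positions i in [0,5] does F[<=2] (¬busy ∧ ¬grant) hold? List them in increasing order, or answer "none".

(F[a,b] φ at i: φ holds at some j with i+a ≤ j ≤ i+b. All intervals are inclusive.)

0, 1, 2, 3, 4

Evaluate at each i in [0,5]:
  i=0: ✓ (witness j=2)
  i=1: ✓ (witness j=2)
  i=2: ✓ (witness j=2)
  i=3: ✓ (witness j=4)
  i=4: ✓ (witness j=4)
  i=5: ✗ (none in [5,7])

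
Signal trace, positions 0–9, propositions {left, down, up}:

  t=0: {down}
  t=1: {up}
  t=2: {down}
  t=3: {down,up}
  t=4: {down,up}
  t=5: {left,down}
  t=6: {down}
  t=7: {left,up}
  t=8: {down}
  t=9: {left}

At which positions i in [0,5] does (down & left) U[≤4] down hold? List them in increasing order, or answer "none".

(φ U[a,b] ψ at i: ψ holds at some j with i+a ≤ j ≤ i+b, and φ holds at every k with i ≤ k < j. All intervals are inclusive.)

Evaluate at each i in [0,5]:
  i=0: ✓ (rhs at j=0)
  i=1: ✗ (lhs fails at k=1 before rhs at j=2)
  i=2: ✓ (rhs at j=2)
  i=3: ✓ (rhs at j=3)
  i=4: ✓ (rhs at j=4)
  i=5: ✓ (rhs at j=5)

0, 2, 3, 4, 5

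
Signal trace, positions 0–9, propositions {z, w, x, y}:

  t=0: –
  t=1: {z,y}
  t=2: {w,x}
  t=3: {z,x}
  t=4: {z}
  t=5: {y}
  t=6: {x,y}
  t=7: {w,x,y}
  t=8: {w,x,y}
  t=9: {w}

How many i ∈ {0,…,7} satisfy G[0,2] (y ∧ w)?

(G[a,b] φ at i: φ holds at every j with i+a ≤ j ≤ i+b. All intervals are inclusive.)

Evaluate at each i in [0,7]:
  i=0: ✗ (fails at j=0)
  i=1: ✗ (fails at j=1)
  i=2: ✗ (fails at j=2)
  i=3: ✗ (fails at j=3)
  i=4: ✗ (fails at j=4)
  i=5: ✗ (fails at j=5)
  i=6: ✗ (fails at j=6)
  i=7: ✗ (fails at j=9)
Positions where it holds: {} → 0.

0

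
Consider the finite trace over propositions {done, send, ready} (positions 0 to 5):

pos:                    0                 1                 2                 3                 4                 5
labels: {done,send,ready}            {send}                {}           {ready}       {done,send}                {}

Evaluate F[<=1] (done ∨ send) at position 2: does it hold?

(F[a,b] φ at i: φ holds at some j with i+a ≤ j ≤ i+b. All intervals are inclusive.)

Check (done ∨ send) at each j in [2,3]:
  j=2: false
  j=3: false
No position in the window satisfies it → formula fails.

No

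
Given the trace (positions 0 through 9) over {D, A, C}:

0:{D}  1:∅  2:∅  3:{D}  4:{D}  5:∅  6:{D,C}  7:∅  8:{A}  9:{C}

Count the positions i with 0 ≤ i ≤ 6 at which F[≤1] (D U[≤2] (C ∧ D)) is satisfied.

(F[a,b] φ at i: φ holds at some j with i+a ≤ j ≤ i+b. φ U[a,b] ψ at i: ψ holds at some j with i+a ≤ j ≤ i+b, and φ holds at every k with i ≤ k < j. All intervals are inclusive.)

2

Evaluate at each i in [0,6]:
  i=0: ✗ (none in [0,1])
  i=1: ✗ (none in [1,2])
  i=2: ✗ (none in [2,3])
  i=3: ✗ (none in [3,4])
  i=4: ✗ (none in [4,5])
  i=5: ✓ (witness j=6)
  i=6: ✓ (witness j=6)
Positions where it holds: {5, 6} → 2.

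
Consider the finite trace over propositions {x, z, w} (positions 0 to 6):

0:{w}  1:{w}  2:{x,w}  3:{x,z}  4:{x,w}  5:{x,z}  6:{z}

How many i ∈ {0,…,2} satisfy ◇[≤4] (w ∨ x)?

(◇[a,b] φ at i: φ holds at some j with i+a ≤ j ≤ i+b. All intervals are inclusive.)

3

Evaluate at each i in [0,2]:
  i=0: ✓ (witness j=0)
  i=1: ✓ (witness j=1)
  i=2: ✓ (witness j=2)
Positions where it holds: {0, 1, 2} → 3.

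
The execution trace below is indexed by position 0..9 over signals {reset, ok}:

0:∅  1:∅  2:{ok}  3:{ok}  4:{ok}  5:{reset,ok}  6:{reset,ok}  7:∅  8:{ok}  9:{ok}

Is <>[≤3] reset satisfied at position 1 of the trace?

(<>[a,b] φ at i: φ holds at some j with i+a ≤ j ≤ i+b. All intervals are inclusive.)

No

Check reset at each j in [1,4]:
  j=1: false
  j=2: false
  j=3: false
  j=4: false
No position in the window satisfies it → formula fails.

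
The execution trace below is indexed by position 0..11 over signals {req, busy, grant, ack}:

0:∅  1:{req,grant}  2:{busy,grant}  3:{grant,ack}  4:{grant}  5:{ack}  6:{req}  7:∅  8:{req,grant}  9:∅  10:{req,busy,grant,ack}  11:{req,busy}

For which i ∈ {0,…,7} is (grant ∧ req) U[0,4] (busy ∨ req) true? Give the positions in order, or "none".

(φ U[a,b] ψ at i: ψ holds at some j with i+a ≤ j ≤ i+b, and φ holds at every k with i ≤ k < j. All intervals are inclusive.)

1, 2, 6

Evaluate at each i in [0,7]:
  i=0: ✗ (lhs fails at k=0 before rhs at j=1)
  i=1: ✓ (rhs at j=1)
  i=2: ✓ (rhs at j=2)
  i=3: ✗ (lhs fails at k=3 before rhs at j=6)
  i=4: ✗ (lhs fails at k=4 before rhs at j=6)
  i=5: ✗ (lhs fails at k=5 before rhs at j=6)
  i=6: ✓ (rhs at j=6)
  i=7: ✗ (lhs fails at k=7 before rhs at j=8)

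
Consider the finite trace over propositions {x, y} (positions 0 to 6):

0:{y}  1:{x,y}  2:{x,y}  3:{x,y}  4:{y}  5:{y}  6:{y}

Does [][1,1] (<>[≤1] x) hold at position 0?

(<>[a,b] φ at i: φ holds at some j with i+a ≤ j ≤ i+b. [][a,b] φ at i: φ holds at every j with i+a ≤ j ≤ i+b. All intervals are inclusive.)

Check <>[≤1] x at every j in [1,1]:
  j=1: holds (witness at 1)
All positions satisfy it → formula holds.

Yes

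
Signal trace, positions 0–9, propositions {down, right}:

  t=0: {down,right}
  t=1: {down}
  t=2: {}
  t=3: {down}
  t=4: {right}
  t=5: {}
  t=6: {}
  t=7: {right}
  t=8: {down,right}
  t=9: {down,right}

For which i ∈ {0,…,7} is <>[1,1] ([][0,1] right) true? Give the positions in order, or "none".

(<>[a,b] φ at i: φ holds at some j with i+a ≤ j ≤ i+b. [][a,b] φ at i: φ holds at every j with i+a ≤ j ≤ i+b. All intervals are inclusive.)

6, 7

Evaluate at each i in [0,7]:
  i=0: ✗ (none in [1,1])
  i=1: ✗ (none in [2,2])
  i=2: ✗ (none in [3,3])
  i=3: ✗ (none in [4,4])
  i=4: ✗ (none in [5,5])
  i=5: ✗ (none in [6,6])
  i=6: ✓ (witness j=7)
  i=7: ✓ (witness j=8)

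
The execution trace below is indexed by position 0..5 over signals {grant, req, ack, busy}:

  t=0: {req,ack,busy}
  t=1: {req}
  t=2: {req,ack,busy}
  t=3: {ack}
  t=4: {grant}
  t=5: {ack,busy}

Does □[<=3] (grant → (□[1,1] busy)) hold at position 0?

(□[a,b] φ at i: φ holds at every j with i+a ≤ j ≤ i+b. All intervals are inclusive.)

Yes

Check (grant → (□[1,1] busy)) at every j in [0,3]:
  j=0: antecedent false → ✓
  j=1: antecedent false → ✓
  j=2: antecedent false → ✓
  j=3: antecedent false → ✓
All positions satisfy it → formula holds.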